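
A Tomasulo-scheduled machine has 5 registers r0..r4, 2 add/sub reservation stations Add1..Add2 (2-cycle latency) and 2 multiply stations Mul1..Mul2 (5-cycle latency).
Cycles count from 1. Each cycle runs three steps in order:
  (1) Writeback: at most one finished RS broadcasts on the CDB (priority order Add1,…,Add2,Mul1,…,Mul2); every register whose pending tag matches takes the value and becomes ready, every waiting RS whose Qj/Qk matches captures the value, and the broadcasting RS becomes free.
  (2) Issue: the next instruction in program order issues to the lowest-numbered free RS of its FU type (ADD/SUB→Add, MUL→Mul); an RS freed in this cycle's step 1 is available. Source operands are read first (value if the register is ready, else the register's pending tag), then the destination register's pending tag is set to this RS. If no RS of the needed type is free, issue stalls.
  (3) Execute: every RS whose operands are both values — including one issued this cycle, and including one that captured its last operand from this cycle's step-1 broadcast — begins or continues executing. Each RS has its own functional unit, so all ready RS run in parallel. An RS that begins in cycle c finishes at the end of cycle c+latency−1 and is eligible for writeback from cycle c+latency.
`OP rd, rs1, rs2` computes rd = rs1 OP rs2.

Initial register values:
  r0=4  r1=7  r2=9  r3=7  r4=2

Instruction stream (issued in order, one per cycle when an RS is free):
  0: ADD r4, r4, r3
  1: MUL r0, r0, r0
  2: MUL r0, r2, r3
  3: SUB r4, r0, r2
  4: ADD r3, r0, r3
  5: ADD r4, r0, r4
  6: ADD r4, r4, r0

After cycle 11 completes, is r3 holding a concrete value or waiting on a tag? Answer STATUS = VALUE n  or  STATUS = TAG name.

cycle 1: issue ADD r4<-Add1 // r0:4,r1:7,r2:9,r3:7,r4:Add1
cycle 2: issue MUL r0<-Mul1 // r0:Mul1,r1:7,r2:9,r3:7,r4:Add1
cycle 3: CDB Add1=9; issue MUL r0<-Mul2 // r0:Mul2,r1:7,r2:9,r3:7,r4:9
cycle 4: issue SUB r4<-Add1 // r0:Mul2,r1:7,r2:9,r3:7,r4:Add1
cycle 5: issue ADD r3<-Add2 // r0:Mul2,r1:7,r2:9,r3:Add2,r4:Add1
cycle 6: stall // r0:Mul2,r1:7,r2:9,r3:Add2,r4:Add1
cycle 7: CDB Mul1=16; stall // r0:Mul2,r1:7,r2:9,r3:Add2,r4:Add1
cycle 8: CDB Mul2=63; stall // r0:63,r1:7,r2:9,r3:Add2,r4:Add1
cycle 9: stall // r0:63,r1:7,r2:9,r3:Add2,r4:Add1
cycle 10: CDB Add1=54; issue ADD r4<-Add1 // r0:63,r1:7,r2:9,r3:Add2,r4:Add1
cycle 11: CDB Add2=70; issue ADD r4<-Add2 // r0:63,r1:7,r2:9,r3:70,r4:Add2

STATUS = VALUE 70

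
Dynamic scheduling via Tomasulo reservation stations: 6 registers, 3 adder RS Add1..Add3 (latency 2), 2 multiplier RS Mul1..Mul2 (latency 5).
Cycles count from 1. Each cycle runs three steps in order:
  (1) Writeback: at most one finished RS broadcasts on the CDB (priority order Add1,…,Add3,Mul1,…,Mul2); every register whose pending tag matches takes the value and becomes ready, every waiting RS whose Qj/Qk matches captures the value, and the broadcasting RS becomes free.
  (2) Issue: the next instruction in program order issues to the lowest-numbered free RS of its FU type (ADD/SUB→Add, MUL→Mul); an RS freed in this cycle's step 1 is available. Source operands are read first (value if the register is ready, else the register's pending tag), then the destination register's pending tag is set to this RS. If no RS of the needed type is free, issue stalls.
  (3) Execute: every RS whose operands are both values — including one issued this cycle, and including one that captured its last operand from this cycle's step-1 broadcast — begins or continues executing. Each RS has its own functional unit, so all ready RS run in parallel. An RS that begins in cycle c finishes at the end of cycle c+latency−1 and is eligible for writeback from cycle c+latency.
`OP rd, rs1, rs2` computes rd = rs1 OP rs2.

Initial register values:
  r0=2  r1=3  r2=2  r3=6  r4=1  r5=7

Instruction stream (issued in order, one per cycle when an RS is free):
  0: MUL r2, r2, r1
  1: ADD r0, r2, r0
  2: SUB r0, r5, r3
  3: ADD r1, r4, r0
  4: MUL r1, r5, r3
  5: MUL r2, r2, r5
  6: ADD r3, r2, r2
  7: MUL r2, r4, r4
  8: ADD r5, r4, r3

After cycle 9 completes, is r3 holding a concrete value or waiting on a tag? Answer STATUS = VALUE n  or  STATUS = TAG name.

  c1: issue MUL r2<-Mul1  regs: r0:2,r1:3,r2:Mul1,r3:6,r4:1,r5:7
  c2: issue ADD r0<-Add1  regs: r0:Add1,r1:3,r2:Mul1,r3:6,r4:1,r5:7
  c3: issue SUB r0<-Add2  regs: r0:Add2,r1:3,r2:Mul1,r3:6,r4:1,r5:7
  c4: issue ADD r1<-Add3  regs: r0:Add2,r1:Add3,r2:Mul1,r3:6,r4:1,r5:7
  c5: CDB Add2=1; issue MUL r1<-Mul2  regs: r0:1,r1:Mul2,r2:Mul1,r3:6,r4:1,r5:7
  c6: CDB Mul1=6; issue MUL r2<-Mul1  regs: r0:1,r1:Mul2,r2:Mul1,r3:6,r4:1,r5:7
  c7: CDB Add3=2; issue ADD r3<-Add2  regs: r0:1,r1:Mul2,r2:Mul1,r3:Add2,r4:1,r5:7
  c8: CDB Add1=8; stall  regs: r0:1,r1:Mul2,r2:Mul1,r3:Add2,r4:1,r5:7
  c9: stall  regs: r0:1,r1:Mul2,r2:Mul1,r3:Add2,r4:1,r5:7

STATUS = TAG Add2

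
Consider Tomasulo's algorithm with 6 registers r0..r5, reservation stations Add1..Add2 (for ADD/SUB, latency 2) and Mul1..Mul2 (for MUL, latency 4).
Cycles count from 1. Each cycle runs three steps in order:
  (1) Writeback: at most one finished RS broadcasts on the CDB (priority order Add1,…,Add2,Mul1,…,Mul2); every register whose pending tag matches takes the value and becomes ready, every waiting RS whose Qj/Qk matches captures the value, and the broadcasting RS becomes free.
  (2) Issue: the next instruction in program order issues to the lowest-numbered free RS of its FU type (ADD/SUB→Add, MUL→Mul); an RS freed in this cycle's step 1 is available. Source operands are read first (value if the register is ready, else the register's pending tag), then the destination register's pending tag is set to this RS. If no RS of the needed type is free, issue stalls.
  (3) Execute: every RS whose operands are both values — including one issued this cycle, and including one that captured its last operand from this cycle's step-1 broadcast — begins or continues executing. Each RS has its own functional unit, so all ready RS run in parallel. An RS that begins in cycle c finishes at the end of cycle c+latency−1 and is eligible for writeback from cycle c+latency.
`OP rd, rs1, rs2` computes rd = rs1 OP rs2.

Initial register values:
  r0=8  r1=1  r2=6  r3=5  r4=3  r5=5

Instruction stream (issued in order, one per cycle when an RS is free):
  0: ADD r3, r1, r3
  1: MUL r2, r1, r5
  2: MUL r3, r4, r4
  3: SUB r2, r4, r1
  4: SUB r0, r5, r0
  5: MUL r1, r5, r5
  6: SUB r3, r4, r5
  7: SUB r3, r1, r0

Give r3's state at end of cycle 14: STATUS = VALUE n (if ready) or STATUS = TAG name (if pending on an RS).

cycle 1: issue ADD r3<-Add1 // r0:8,r1:1,r2:6,r3:Add1,r4:3,r5:5
cycle 2: issue MUL r2<-Mul1 // r0:8,r1:1,r2:Mul1,r3:Add1,r4:3,r5:5
cycle 3: CDB Add1=6; issue MUL r3<-Mul2 // r0:8,r1:1,r2:Mul1,r3:Mul2,r4:3,r5:5
cycle 4: issue SUB r2<-Add1 // r0:8,r1:1,r2:Add1,r3:Mul2,r4:3,r5:5
cycle 5: issue SUB r0<-Add2 // r0:Add2,r1:1,r2:Add1,r3:Mul2,r4:3,r5:5
cycle 6: CDB Add1=2; stall // r0:Add2,r1:1,r2:2,r3:Mul2,r4:3,r5:5
cycle 7: CDB Add2=-3; stall // r0:-3,r1:1,r2:2,r3:Mul2,r4:3,r5:5
cycle 8: CDB Mul1=5; issue MUL r1<-Mul1 // r0:-3,r1:Mul1,r2:2,r3:Mul2,r4:3,r5:5
cycle 9: CDB Mul2=9; issue SUB r3<-Add1 // r0:-3,r1:Mul1,r2:2,r3:Add1,r4:3,r5:5
cycle 10: issue SUB r3<-Add2 // r0:-3,r1:Mul1,r2:2,r3:Add2,r4:3,r5:5
cycle 11: CDB Add1=-2 // r0:-3,r1:Mul1,r2:2,r3:Add2,r4:3,r5:5
cycle 12: CDB Mul1=25 // r0:-3,r1:25,r2:2,r3:Add2,r4:3,r5:5
cycle 13: - // r0:-3,r1:25,r2:2,r3:Add2,r4:3,r5:5
cycle 14: CDB Add2=28 // r0:-3,r1:25,r2:2,r3:28,r4:3,r5:5

STATUS = VALUE 28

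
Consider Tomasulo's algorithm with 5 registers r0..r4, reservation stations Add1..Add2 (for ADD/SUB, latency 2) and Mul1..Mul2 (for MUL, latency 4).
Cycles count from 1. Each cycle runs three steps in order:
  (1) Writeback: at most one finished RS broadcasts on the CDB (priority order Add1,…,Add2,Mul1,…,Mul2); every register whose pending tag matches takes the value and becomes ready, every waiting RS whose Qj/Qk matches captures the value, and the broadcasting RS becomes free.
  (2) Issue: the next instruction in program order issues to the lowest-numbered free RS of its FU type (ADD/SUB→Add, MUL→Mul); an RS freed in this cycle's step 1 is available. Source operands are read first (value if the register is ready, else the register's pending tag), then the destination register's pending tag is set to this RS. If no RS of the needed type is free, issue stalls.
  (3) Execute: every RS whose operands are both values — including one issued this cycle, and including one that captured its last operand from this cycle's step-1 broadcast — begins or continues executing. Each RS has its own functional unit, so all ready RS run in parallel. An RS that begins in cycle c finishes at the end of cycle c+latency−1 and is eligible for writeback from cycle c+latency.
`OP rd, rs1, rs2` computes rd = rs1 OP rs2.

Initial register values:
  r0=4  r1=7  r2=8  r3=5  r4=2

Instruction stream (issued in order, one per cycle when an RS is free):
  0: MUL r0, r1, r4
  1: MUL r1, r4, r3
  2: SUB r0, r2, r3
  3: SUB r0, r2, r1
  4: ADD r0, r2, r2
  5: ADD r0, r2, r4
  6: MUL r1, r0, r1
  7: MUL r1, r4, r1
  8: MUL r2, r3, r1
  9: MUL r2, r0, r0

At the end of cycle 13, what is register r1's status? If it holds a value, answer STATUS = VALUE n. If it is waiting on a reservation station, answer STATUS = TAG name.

STATUS = TAG Mul2

  c1: issue MUL r0<-Mul1  regs: r0:Mul1,r1:7,r2:8,r3:5,r4:2
  c2: issue MUL r1<-Mul2  regs: r0:Mul1,r1:Mul2,r2:8,r3:5,r4:2
  c3: issue SUB r0<-Add1  regs: r0:Add1,r1:Mul2,r2:8,r3:5,r4:2
  c4: issue SUB r0<-Add2  regs: r0:Add2,r1:Mul2,r2:8,r3:5,r4:2
  c5: CDB Add1=3; issue ADD r0<-Add1  regs: r0:Add1,r1:Mul2,r2:8,r3:5,r4:2
  c6: CDB Mul1=14; stall  regs: r0:Add1,r1:Mul2,r2:8,r3:5,r4:2
  c7: CDB Add1=16; issue ADD r0<-Add1  regs: r0:Add1,r1:Mul2,r2:8,r3:5,r4:2
  c8: CDB Mul2=10; issue MUL r1<-Mul1  regs: r0:Add1,r1:Mul1,r2:8,r3:5,r4:2
  c9: CDB Add1=10; issue MUL r1<-Mul2  regs: r0:10,r1:Mul2,r2:8,r3:5,r4:2
  c10: CDB Add2=-2; stall  regs: r0:10,r1:Mul2,r2:8,r3:5,r4:2
  c11: stall  regs: r0:10,r1:Mul2,r2:8,r3:5,r4:2
  c12: stall  regs: r0:10,r1:Mul2,r2:8,r3:5,r4:2
  c13: CDB Mul1=100; issue MUL r2<-Mul1  regs: r0:10,r1:Mul2,r2:Mul1,r3:5,r4:2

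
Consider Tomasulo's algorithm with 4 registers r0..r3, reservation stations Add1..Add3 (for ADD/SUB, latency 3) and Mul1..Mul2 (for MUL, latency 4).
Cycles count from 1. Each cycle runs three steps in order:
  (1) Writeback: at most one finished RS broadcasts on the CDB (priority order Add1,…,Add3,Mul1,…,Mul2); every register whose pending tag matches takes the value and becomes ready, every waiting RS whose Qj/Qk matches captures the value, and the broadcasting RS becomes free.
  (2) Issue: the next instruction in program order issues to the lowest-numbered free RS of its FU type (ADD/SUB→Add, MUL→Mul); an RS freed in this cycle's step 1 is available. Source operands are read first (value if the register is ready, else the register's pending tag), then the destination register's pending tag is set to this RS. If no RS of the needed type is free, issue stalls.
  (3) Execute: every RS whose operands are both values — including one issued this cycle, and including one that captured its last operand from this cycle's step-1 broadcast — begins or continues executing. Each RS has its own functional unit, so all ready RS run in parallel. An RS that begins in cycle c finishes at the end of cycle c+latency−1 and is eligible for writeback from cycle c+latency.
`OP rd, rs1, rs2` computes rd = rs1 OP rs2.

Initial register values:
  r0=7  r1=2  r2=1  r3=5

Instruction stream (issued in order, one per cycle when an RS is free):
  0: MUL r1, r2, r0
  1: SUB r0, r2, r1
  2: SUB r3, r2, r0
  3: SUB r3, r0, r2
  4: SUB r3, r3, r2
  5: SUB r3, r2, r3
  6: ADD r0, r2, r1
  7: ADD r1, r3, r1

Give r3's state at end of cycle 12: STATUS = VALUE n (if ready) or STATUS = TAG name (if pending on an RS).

c1: issue MUL r1<-Mul1 | r0:7,r1:Mul1,r2:1,r3:5
c2: issue SUB r0<-Add1 | r0:Add1,r1:Mul1,r2:1,r3:5
c3: issue SUB r3<-Add2 | r0:Add1,r1:Mul1,r2:1,r3:Add2
c4: issue SUB r3<-Add3 | r0:Add1,r1:Mul1,r2:1,r3:Add3
c5: CDB Mul1=7; stall | r0:Add1,r1:7,r2:1,r3:Add3
c6: stall | r0:Add1,r1:7,r2:1,r3:Add3
c7: stall | r0:Add1,r1:7,r2:1,r3:Add3
c8: CDB Add1=-6; issue SUB r3<-Add1 | r0:-6,r1:7,r2:1,r3:Add1
c9: stall | r0:-6,r1:7,r2:1,r3:Add1
c10: stall | r0:-6,r1:7,r2:1,r3:Add1
c11: CDB Add2=7; issue SUB r3<-Add2 | r0:-6,r1:7,r2:1,r3:Add2
c12: CDB Add3=-7; issue ADD r0<-Add3 | r0:Add3,r1:7,r2:1,r3:Add2

STATUS = TAG Add2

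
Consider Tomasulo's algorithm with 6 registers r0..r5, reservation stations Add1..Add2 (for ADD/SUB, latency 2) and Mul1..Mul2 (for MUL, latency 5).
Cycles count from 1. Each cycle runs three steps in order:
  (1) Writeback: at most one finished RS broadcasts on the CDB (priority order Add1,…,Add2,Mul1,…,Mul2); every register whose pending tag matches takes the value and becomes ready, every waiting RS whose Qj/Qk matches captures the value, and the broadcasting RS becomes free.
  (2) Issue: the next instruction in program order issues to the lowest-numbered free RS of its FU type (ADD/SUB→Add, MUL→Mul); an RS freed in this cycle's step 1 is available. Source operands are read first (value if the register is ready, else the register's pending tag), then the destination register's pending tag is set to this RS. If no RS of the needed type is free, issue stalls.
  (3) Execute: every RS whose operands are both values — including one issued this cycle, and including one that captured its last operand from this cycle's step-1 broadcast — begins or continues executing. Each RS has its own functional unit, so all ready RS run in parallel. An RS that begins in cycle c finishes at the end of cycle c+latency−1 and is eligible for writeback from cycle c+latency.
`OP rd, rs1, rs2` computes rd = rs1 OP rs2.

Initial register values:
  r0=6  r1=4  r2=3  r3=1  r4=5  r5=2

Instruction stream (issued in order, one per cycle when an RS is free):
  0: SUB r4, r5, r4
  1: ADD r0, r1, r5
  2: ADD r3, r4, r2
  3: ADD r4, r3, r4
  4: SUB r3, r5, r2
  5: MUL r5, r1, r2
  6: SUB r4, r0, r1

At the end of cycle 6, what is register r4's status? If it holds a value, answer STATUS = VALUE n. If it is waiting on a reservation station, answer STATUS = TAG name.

STATUS = TAG Add2

c1: issue SUB r4<-Add1 | r0:6,r1:4,r2:3,r3:1,r4:Add1,r5:2
c2: issue ADD r0<-Add2 | r0:Add2,r1:4,r2:3,r3:1,r4:Add1,r5:2
c3: CDB Add1=-3; issue ADD r3<-Add1 | r0:Add2,r1:4,r2:3,r3:Add1,r4:-3,r5:2
c4: CDB Add2=6; issue ADD r4<-Add2 | r0:6,r1:4,r2:3,r3:Add1,r4:Add2,r5:2
c5: CDB Add1=0; issue SUB r3<-Add1 | r0:6,r1:4,r2:3,r3:Add1,r4:Add2,r5:2
c6: issue MUL r5<-Mul1 | r0:6,r1:4,r2:3,r3:Add1,r4:Add2,r5:Mul1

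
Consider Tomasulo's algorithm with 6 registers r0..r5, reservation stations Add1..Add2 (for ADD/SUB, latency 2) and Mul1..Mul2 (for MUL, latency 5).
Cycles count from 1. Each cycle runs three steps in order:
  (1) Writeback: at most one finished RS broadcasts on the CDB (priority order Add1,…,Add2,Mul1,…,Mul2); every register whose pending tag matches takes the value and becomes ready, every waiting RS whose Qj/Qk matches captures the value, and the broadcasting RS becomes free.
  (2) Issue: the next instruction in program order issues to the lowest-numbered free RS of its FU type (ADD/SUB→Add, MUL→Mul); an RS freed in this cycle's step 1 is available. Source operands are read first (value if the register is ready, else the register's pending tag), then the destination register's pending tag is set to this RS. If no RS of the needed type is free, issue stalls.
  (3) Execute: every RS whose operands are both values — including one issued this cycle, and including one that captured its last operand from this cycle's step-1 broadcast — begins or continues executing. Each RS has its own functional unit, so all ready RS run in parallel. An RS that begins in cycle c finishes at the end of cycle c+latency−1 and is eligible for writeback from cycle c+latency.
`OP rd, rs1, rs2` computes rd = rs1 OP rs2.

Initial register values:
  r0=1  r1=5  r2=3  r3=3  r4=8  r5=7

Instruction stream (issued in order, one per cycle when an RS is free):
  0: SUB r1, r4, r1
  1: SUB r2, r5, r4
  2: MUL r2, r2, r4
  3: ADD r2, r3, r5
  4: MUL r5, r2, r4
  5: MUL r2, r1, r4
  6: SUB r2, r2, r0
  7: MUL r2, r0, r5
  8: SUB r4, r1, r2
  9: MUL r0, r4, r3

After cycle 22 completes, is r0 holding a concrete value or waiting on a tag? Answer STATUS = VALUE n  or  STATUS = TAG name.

STATUS = TAG Mul1

c1: issue SUB r1<-Add1 | r0:1,r1:Add1,r2:3,r3:3,r4:8,r5:7
c2: issue SUB r2<-Add2 | r0:1,r1:Add1,r2:Add2,r3:3,r4:8,r5:7
c3: CDB Add1=3; issue MUL r2<-Mul1 | r0:1,r1:3,r2:Mul1,r3:3,r4:8,r5:7
c4: CDB Add2=-1; issue ADD r2<-Add1 | r0:1,r1:3,r2:Add1,r3:3,r4:8,r5:7
c5: issue MUL r5<-Mul2 | r0:1,r1:3,r2:Add1,r3:3,r4:8,r5:Mul2
c6: CDB Add1=10; stall | r0:1,r1:3,r2:10,r3:3,r4:8,r5:Mul2
c7: stall | r0:1,r1:3,r2:10,r3:3,r4:8,r5:Mul2
c8: stall | r0:1,r1:3,r2:10,r3:3,r4:8,r5:Mul2
c9: CDB Mul1=-8; issue MUL r2<-Mul1 | r0:1,r1:3,r2:Mul1,r3:3,r4:8,r5:Mul2
c10: issue SUB r2<-Add1 | r0:1,r1:3,r2:Add1,r3:3,r4:8,r5:Mul2
c11: CDB Mul2=80; issue MUL r2<-Mul2 | r0:1,r1:3,r2:Mul2,r3:3,r4:8,r5:80
c12: issue SUB r4<-Add2 | r0:1,r1:3,r2:Mul2,r3:3,r4:Add2,r5:80
c13: stall | r0:1,r1:3,r2:Mul2,r3:3,r4:Add2,r5:80
c14: CDB Mul1=24; issue MUL r0<-Mul1 | r0:Mul1,r1:3,r2:Mul2,r3:3,r4:Add2,r5:80
c15: - | r0:Mul1,r1:3,r2:Mul2,r3:3,r4:Add2,r5:80
c16: CDB Add1=23 | r0:Mul1,r1:3,r2:Mul2,r3:3,r4:Add2,r5:80
c17: CDB Mul2=80 | r0:Mul1,r1:3,r2:80,r3:3,r4:Add2,r5:80
c18: - | r0:Mul1,r1:3,r2:80,r3:3,r4:Add2,r5:80
c19: CDB Add2=-77 | r0:Mul1,r1:3,r2:80,r3:3,r4:-77,r5:80
c20: - | r0:Mul1,r1:3,r2:80,r3:3,r4:-77,r5:80
c21: - | r0:Mul1,r1:3,r2:80,r3:3,r4:-77,r5:80
c22: - | r0:Mul1,r1:3,r2:80,r3:3,r4:-77,r5:80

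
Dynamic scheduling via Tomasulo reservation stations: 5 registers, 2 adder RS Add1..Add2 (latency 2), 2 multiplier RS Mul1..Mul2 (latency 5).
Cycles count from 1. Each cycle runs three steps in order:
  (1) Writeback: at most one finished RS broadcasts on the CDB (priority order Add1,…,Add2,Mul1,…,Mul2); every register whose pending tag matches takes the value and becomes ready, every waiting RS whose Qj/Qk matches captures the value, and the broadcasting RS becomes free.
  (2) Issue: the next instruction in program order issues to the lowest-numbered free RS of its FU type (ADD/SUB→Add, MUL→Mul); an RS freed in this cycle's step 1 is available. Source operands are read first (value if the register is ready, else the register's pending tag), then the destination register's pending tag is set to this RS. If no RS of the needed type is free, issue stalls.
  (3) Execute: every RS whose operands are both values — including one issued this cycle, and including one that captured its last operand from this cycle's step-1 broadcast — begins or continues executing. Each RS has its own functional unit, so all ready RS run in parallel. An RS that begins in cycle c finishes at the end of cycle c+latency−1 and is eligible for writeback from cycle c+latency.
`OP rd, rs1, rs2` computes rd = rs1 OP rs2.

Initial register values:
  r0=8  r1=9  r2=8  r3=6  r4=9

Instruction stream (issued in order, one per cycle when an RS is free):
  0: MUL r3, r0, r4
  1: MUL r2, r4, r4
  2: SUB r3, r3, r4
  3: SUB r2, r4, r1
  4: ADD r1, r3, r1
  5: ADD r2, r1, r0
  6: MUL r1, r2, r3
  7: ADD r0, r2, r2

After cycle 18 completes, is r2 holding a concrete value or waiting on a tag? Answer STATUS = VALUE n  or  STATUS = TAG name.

STATUS = VALUE 80

  c1: issue MUL r3<-Mul1  regs: r0:8,r1:9,r2:8,r3:Mul1,r4:9
  c2: issue MUL r2<-Mul2  regs: r0:8,r1:9,r2:Mul2,r3:Mul1,r4:9
  c3: issue SUB r3<-Add1  regs: r0:8,r1:9,r2:Mul2,r3:Add1,r4:9
  c4: issue SUB r2<-Add2  regs: r0:8,r1:9,r2:Add2,r3:Add1,r4:9
  c5: stall  regs: r0:8,r1:9,r2:Add2,r3:Add1,r4:9
  c6: CDB Add2=0; issue ADD r1<-Add2  regs: r0:8,r1:Add2,r2:0,r3:Add1,r4:9
  c7: CDB Mul1=72; stall  regs: r0:8,r1:Add2,r2:0,r3:Add1,r4:9
  c8: CDB Mul2=81; stall  regs: r0:8,r1:Add2,r2:0,r3:Add1,r4:9
  c9: CDB Add1=63; issue ADD r2<-Add1  regs: r0:8,r1:Add2,r2:Add1,r3:63,r4:9
  c10: issue MUL r1<-Mul1  regs: r0:8,r1:Mul1,r2:Add1,r3:63,r4:9
  c11: CDB Add2=72; issue ADD r0<-Add2  regs: r0:Add2,r1:Mul1,r2:Add1,r3:63,r4:9
  c12: -  regs: r0:Add2,r1:Mul1,r2:Add1,r3:63,r4:9
  c13: CDB Add1=80  regs: r0:Add2,r1:Mul1,r2:80,r3:63,r4:9
  c14: -  regs: r0:Add2,r1:Mul1,r2:80,r3:63,r4:9
  c15: CDB Add2=160  regs: r0:160,r1:Mul1,r2:80,r3:63,r4:9
  c16: -  regs: r0:160,r1:Mul1,r2:80,r3:63,r4:9
  c17: -  regs: r0:160,r1:Mul1,r2:80,r3:63,r4:9
  c18: CDB Mul1=5040  regs: r0:160,r1:5040,r2:80,r3:63,r4:9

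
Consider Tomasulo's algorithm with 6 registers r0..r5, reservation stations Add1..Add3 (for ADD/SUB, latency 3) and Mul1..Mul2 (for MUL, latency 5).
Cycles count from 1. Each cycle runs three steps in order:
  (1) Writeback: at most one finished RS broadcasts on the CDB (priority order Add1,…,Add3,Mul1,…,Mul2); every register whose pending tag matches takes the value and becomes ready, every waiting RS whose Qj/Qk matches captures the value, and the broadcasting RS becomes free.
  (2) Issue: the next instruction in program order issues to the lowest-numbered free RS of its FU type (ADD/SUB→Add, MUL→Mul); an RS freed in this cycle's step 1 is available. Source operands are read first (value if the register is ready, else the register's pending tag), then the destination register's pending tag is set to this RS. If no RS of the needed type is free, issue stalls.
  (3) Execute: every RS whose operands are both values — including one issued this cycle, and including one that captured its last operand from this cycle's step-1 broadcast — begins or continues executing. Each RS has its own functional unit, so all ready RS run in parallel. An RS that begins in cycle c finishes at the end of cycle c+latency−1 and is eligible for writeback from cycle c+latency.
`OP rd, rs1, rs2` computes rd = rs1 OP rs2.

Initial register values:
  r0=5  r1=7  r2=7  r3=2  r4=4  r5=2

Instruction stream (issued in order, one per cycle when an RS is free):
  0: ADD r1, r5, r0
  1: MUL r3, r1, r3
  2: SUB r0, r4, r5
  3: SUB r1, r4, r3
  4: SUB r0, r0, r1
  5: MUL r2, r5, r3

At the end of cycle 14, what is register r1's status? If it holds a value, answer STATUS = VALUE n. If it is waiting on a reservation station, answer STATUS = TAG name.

STATUS = VALUE -10

c1: issue ADD r1<-Add1 | r0:5,r1:Add1,r2:7,r3:2,r4:4,r5:2
c2: issue MUL r3<-Mul1 | r0:5,r1:Add1,r2:7,r3:Mul1,r4:4,r5:2
c3: issue SUB r0<-Add2 | r0:Add2,r1:Add1,r2:7,r3:Mul1,r4:4,r5:2
c4: CDB Add1=7; issue SUB r1<-Add1 | r0:Add2,r1:Add1,r2:7,r3:Mul1,r4:4,r5:2
c5: issue SUB r0<-Add3 | r0:Add3,r1:Add1,r2:7,r3:Mul1,r4:4,r5:2
c6: CDB Add2=2; issue MUL r2<-Mul2 | r0:Add3,r1:Add1,r2:Mul2,r3:Mul1,r4:4,r5:2
c7: - | r0:Add3,r1:Add1,r2:Mul2,r3:Mul1,r4:4,r5:2
c8: - | r0:Add3,r1:Add1,r2:Mul2,r3:Mul1,r4:4,r5:2
c9: CDB Mul1=14 | r0:Add3,r1:Add1,r2:Mul2,r3:14,r4:4,r5:2
c10: - | r0:Add3,r1:Add1,r2:Mul2,r3:14,r4:4,r5:2
c11: - | r0:Add3,r1:Add1,r2:Mul2,r3:14,r4:4,r5:2
c12: CDB Add1=-10 | r0:Add3,r1:-10,r2:Mul2,r3:14,r4:4,r5:2
c13: - | r0:Add3,r1:-10,r2:Mul2,r3:14,r4:4,r5:2
c14: CDB Mul2=28 | r0:Add3,r1:-10,r2:28,r3:14,r4:4,r5:2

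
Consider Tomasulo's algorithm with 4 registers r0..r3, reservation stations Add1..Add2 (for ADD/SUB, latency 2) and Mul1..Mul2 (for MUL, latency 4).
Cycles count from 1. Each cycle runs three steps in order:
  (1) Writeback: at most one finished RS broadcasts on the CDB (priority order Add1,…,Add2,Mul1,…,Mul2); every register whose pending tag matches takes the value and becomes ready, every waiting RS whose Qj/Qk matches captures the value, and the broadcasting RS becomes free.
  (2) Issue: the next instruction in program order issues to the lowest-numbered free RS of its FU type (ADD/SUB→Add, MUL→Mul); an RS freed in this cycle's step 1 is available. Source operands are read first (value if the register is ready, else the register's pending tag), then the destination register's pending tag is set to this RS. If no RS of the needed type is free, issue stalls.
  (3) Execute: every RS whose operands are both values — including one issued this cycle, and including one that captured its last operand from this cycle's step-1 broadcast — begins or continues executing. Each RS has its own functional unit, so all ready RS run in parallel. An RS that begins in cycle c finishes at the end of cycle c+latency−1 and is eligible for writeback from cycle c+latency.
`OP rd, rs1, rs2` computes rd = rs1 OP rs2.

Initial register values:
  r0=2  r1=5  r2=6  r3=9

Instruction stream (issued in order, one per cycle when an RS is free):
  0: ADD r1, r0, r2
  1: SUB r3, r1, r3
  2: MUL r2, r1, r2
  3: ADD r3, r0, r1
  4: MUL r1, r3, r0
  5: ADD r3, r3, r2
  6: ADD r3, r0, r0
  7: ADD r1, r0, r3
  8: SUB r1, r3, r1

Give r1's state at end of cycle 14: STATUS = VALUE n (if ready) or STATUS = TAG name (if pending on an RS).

c1: issue ADD r1<-Add1 | r0:2,r1:Add1,r2:6,r3:9
c2: issue SUB r3<-Add2 | r0:2,r1:Add1,r2:6,r3:Add2
c3: CDB Add1=8; issue MUL r2<-Mul1 | r0:2,r1:8,r2:Mul1,r3:Add2
c4: issue ADD r3<-Add1 | r0:2,r1:8,r2:Mul1,r3:Add1
c5: CDB Add2=-1; issue MUL r1<-Mul2 | r0:2,r1:Mul2,r2:Mul1,r3:Add1
c6: CDB Add1=10; issue ADD r3<-Add1 | r0:2,r1:Mul2,r2:Mul1,r3:Add1
c7: CDB Mul1=48; issue ADD r3<-Add2 | r0:2,r1:Mul2,r2:48,r3:Add2
c8: stall | r0:2,r1:Mul2,r2:48,r3:Add2
c9: CDB Add1=58; issue ADD r1<-Add1 | r0:2,r1:Add1,r2:48,r3:Add2
c10: CDB Add2=4; issue SUB r1<-Add2 | r0:2,r1:Add2,r2:48,r3:4
c11: CDB Mul2=20 | r0:2,r1:Add2,r2:48,r3:4
c12: CDB Add1=6 | r0:2,r1:Add2,r2:48,r3:4
c13: - | r0:2,r1:Add2,r2:48,r3:4
c14: CDB Add2=-2 | r0:2,r1:-2,r2:48,r3:4

STATUS = VALUE -2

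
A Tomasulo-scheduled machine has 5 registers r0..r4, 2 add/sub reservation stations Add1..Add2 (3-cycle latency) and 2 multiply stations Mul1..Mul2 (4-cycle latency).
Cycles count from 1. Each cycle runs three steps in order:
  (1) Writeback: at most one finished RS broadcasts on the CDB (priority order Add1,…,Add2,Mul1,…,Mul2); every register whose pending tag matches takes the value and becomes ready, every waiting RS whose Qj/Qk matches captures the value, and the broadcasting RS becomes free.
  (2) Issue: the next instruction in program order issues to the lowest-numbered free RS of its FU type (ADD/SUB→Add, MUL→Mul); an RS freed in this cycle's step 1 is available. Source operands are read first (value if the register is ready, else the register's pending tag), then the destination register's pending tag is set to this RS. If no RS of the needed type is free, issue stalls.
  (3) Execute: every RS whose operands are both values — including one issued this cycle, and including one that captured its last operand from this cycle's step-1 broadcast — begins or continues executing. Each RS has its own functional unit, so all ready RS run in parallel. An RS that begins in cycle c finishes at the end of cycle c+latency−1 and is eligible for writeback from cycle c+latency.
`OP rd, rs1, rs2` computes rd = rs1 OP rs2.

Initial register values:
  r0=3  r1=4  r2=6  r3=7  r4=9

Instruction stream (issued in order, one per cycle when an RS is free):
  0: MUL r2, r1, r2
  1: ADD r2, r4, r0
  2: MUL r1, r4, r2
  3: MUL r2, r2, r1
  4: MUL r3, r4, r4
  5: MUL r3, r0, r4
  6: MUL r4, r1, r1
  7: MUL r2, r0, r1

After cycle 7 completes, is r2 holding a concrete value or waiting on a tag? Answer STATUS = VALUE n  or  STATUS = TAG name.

STATUS = TAG Mul1

c1: issue MUL r2<-Mul1 | r0:3,r1:4,r2:Mul1,r3:7,r4:9
c2: issue ADD r2<-Add1 | r0:3,r1:4,r2:Add1,r3:7,r4:9
c3: issue MUL r1<-Mul2 | r0:3,r1:Mul2,r2:Add1,r3:7,r4:9
c4: stall | r0:3,r1:Mul2,r2:Add1,r3:7,r4:9
c5: CDB Add1=12; stall | r0:3,r1:Mul2,r2:12,r3:7,r4:9
c6: CDB Mul1=24; issue MUL r2<-Mul1 | r0:3,r1:Mul2,r2:Mul1,r3:7,r4:9
c7: stall | r0:3,r1:Mul2,r2:Mul1,r3:7,r4:9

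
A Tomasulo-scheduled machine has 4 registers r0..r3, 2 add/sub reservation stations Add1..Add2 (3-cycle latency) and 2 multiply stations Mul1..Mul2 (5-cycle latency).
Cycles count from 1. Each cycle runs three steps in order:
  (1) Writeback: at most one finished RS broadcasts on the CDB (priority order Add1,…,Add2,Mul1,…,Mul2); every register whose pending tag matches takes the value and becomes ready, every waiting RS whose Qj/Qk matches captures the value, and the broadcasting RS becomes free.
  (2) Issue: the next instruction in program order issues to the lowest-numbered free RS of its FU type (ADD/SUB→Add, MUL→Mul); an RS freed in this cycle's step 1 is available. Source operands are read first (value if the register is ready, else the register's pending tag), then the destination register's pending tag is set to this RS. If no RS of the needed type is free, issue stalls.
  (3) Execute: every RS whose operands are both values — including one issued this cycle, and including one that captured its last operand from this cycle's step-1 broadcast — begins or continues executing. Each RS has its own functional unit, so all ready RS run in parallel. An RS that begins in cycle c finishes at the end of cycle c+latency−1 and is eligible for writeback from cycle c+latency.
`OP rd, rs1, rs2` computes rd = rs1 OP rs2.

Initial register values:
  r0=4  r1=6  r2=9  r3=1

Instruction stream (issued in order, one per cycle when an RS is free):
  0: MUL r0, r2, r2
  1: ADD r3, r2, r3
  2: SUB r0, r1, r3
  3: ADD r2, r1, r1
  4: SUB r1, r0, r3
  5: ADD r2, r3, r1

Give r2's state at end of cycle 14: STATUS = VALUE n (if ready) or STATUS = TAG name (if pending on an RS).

STATUS = TAG Add2

cycle 1: issue MUL r0<-Mul1 // r0:Mul1,r1:6,r2:9,r3:1
cycle 2: issue ADD r3<-Add1 // r0:Mul1,r1:6,r2:9,r3:Add1
cycle 3: issue SUB r0<-Add2 // r0:Add2,r1:6,r2:9,r3:Add1
cycle 4: stall // r0:Add2,r1:6,r2:9,r3:Add1
cycle 5: CDB Add1=10; issue ADD r2<-Add1 // r0:Add2,r1:6,r2:Add1,r3:10
cycle 6: CDB Mul1=81; stall // r0:Add2,r1:6,r2:Add1,r3:10
cycle 7: stall // r0:Add2,r1:6,r2:Add1,r3:10
cycle 8: CDB Add1=12; issue SUB r1<-Add1 // r0:Add2,r1:Add1,r2:12,r3:10
cycle 9: CDB Add2=-4; issue ADD r2<-Add2 // r0:-4,r1:Add1,r2:Add2,r3:10
cycle 10: - // r0:-4,r1:Add1,r2:Add2,r3:10
cycle 11: - // r0:-4,r1:Add1,r2:Add2,r3:10
cycle 12: CDB Add1=-14 // r0:-4,r1:-14,r2:Add2,r3:10
cycle 13: - // r0:-4,r1:-14,r2:Add2,r3:10
cycle 14: - // r0:-4,r1:-14,r2:Add2,r3:10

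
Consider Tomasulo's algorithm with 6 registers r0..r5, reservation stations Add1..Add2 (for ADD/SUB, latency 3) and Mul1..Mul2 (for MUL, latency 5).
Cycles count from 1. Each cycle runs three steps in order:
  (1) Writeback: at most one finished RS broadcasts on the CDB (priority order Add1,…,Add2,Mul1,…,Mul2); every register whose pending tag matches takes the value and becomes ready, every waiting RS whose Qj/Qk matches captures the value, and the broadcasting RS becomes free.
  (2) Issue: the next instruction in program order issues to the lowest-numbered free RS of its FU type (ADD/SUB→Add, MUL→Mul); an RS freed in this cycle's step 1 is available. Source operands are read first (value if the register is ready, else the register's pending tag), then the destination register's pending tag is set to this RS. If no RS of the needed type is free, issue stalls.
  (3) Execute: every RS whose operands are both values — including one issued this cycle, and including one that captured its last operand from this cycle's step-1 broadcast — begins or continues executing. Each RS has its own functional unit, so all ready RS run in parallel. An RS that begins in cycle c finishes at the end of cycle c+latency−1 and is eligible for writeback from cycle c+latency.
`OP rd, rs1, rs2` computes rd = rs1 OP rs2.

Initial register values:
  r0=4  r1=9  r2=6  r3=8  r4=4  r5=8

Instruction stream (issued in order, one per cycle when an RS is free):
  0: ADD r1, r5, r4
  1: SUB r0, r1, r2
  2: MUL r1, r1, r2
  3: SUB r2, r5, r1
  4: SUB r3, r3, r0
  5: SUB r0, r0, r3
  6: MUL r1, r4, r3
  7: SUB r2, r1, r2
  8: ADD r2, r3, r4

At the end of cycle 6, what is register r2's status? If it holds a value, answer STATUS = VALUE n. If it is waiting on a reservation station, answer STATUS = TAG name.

STATUS = TAG Add1

c1: issue ADD r1<-Add1 | r0:4,r1:Add1,r2:6,r3:8,r4:4,r5:8
c2: issue SUB r0<-Add2 | r0:Add2,r1:Add1,r2:6,r3:8,r4:4,r5:8
c3: issue MUL r1<-Mul1 | r0:Add2,r1:Mul1,r2:6,r3:8,r4:4,r5:8
c4: CDB Add1=12; issue SUB r2<-Add1 | r0:Add2,r1:Mul1,r2:Add1,r3:8,r4:4,r5:8
c5: stall | r0:Add2,r1:Mul1,r2:Add1,r3:8,r4:4,r5:8
c6: stall | r0:Add2,r1:Mul1,r2:Add1,r3:8,r4:4,r5:8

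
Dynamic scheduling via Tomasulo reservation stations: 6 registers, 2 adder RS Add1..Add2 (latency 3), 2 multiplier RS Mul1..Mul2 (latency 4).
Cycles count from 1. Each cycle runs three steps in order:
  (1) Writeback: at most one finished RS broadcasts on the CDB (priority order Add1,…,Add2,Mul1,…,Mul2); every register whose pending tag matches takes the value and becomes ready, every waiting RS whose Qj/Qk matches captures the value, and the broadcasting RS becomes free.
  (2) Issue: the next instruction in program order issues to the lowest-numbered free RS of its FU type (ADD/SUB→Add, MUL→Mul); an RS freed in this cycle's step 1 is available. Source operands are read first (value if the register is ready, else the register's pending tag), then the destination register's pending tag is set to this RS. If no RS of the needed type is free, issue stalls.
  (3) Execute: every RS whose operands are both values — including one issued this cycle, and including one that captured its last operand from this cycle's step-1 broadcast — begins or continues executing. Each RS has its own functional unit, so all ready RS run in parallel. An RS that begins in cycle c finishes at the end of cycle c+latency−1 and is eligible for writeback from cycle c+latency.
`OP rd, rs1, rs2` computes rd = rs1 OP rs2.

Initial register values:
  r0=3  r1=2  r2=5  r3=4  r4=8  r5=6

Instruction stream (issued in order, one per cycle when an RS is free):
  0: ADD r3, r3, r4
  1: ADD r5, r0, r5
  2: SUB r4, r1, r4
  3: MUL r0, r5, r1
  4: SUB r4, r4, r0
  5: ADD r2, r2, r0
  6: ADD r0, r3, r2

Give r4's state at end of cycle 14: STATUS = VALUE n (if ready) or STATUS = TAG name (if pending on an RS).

  c1: issue ADD r3<-Add1  regs: r0:3,r1:2,r2:5,r3:Add1,r4:8,r5:6
  c2: issue ADD r5<-Add2  regs: r0:3,r1:2,r2:5,r3:Add1,r4:8,r5:Add2
  c3: stall  regs: r0:3,r1:2,r2:5,r3:Add1,r4:8,r5:Add2
  c4: CDB Add1=12; issue SUB r4<-Add1  regs: r0:3,r1:2,r2:5,r3:12,r4:Add1,r5:Add2
  c5: CDB Add2=9; issue MUL r0<-Mul1  regs: r0:Mul1,r1:2,r2:5,r3:12,r4:Add1,r5:9
  c6: issue SUB r4<-Add2  regs: r0:Mul1,r1:2,r2:5,r3:12,r4:Add2,r5:9
  c7: CDB Add1=-6; issue ADD r2<-Add1  regs: r0:Mul1,r1:2,r2:Add1,r3:12,r4:Add2,r5:9
  c8: stall  regs: r0:Mul1,r1:2,r2:Add1,r3:12,r4:Add2,r5:9
  c9: CDB Mul1=18; stall  regs: r0:18,r1:2,r2:Add1,r3:12,r4:Add2,r5:9
  c10: stall  regs: r0:18,r1:2,r2:Add1,r3:12,r4:Add2,r5:9
  c11: stall  regs: r0:18,r1:2,r2:Add1,r3:12,r4:Add2,r5:9
  c12: CDB Add1=23; issue ADD r0<-Add1  regs: r0:Add1,r1:2,r2:23,r3:12,r4:Add2,r5:9
  c13: CDB Add2=-24  regs: r0:Add1,r1:2,r2:23,r3:12,r4:-24,r5:9
  c14: -  regs: r0:Add1,r1:2,r2:23,r3:12,r4:-24,r5:9

STATUS = VALUE -24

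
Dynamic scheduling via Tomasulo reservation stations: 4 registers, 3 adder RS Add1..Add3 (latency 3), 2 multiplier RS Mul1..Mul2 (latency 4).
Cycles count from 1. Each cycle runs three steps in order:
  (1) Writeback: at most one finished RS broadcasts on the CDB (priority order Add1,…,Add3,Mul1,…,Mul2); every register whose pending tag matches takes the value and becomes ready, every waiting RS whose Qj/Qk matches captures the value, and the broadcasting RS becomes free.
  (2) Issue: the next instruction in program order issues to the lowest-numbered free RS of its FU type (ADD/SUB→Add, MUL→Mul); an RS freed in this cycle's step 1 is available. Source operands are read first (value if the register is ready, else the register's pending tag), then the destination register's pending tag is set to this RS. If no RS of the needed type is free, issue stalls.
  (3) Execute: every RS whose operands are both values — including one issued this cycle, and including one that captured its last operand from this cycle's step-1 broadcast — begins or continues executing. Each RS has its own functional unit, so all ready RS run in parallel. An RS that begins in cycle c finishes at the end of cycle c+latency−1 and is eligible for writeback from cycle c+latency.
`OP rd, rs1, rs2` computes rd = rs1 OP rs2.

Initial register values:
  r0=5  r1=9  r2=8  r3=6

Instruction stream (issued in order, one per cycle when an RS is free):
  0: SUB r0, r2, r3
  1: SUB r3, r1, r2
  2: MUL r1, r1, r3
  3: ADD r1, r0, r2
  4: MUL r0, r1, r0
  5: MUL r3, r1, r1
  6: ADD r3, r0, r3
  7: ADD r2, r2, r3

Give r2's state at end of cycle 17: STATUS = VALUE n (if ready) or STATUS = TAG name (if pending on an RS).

cycle 1: issue SUB r0<-Add1 // r0:Add1,r1:9,r2:8,r3:6
cycle 2: issue SUB r3<-Add2 // r0:Add1,r1:9,r2:8,r3:Add2
cycle 3: issue MUL r1<-Mul1 // r0:Add1,r1:Mul1,r2:8,r3:Add2
cycle 4: CDB Add1=2; issue ADD r1<-Add1 // r0:2,r1:Add1,r2:8,r3:Add2
cycle 5: CDB Add2=1; issue MUL r0<-Mul2 // r0:Mul2,r1:Add1,r2:8,r3:1
cycle 6: stall // r0:Mul2,r1:Add1,r2:8,r3:1
cycle 7: CDB Add1=10; stall // r0:Mul2,r1:10,r2:8,r3:1
cycle 8: stall // r0:Mul2,r1:10,r2:8,r3:1
cycle 9: CDB Mul1=9; issue MUL r3<-Mul1 // r0:Mul2,r1:10,r2:8,r3:Mul1
cycle 10: issue ADD r3<-Add1 // r0:Mul2,r1:10,r2:8,r3:Add1
cycle 11: CDB Mul2=20; issue ADD r2<-Add2 // r0:20,r1:10,r2:Add2,r3:Add1
cycle 12: - // r0:20,r1:10,r2:Add2,r3:Add1
cycle 13: CDB Mul1=100 // r0:20,r1:10,r2:Add2,r3:Add1
cycle 14: - // r0:20,r1:10,r2:Add2,r3:Add1
cycle 15: - // r0:20,r1:10,r2:Add2,r3:Add1
cycle 16: CDB Add1=120 // r0:20,r1:10,r2:Add2,r3:120
cycle 17: - // r0:20,r1:10,r2:Add2,r3:120

STATUS = TAG Add2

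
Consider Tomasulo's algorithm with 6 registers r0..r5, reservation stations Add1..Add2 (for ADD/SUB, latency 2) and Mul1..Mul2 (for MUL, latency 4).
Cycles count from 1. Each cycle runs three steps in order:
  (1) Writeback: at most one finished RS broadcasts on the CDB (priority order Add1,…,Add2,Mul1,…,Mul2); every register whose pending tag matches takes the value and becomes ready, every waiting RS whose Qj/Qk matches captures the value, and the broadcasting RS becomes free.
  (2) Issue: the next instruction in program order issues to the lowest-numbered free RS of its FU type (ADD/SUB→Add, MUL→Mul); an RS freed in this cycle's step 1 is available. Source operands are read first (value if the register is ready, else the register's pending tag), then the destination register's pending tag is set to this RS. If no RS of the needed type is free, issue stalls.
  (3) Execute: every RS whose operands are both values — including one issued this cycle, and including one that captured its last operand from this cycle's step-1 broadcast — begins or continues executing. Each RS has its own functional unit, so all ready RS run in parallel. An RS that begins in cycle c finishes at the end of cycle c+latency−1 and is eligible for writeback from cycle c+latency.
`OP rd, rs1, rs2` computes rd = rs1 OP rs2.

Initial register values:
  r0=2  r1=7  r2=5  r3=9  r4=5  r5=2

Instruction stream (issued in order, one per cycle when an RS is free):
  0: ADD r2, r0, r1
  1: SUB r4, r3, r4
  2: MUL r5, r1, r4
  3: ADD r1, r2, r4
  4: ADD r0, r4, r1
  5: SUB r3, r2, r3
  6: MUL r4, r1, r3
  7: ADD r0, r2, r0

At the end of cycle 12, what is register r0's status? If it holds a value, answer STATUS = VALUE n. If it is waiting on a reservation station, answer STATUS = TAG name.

STATUS = VALUE 26

cycle 1: issue ADD r2<-Add1 // r0:2,r1:7,r2:Add1,r3:9,r4:5,r5:2
cycle 2: issue SUB r4<-Add2 // r0:2,r1:7,r2:Add1,r3:9,r4:Add2,r5:2
cycle 3: CDB Add1=9; issue MUL r5<-Mul1 // r0:2,r1:7,r2:9,r3:9,r4:Add2,r5:Mul1
cycle 4: CDB Add2=4; issue ADD r1<-Add1 // r0:2,r1:Add1,r2:9,r3:9,r4:4,r5:Mul1
cycle 5: issue ADD r0<-Add2 // r0:Add2,r1:Add1,r2:9,r3:9,r4:4,r5:Mul1
cycle 6: CDB Add1=13; issue SUB r3<-Add1 // r0:Add2,r1:13,r2:9,r3:Add1,r4:4,r5:Mul1
cycle 7: issue MUL r4<-Mul2 // r0:Add2,r1:13,r2:9,r3:Add1,r4:Mul2,r5:Mul1
cycle 8: CDB Add1=0; issue ADD r0<-Add1 // r0:Add1,r1:13,r2:9,r3:0,r4:Mul2,r5:Mul1
cycle 9: CDB Add2=17 // r0:Add1,r1:13,r2:9,r3:0,r4:Mul2,r5:Mul1
cycle 10: CDB Mul1=28 // r0:Add1,r1:13,r2:9,r3:0,r4:Mul2,r5:28
cycle 11: CDB Add1=26 // r0:26,r1:13,r2:9,r3:0,r4:Mul2,r5:28
cycle 12: CDB Mul2=0 // r0:26,r1:13,r2:9,r3:0,r4:0,r5:28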